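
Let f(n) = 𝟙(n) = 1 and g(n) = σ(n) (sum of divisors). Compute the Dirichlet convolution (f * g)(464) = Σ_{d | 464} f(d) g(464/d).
(𝟙 * σ)(464) = 1767

Divisors of 464: [1, 2, 4, 8, 16, 29, 58, 116, 232, 464]. For each d | 464:
  d = 1: 𝟙(1) · σ(464/1) = 1 · 930 = 930
  d = 2: 𝟙(2) · σ(464/2) = 1 · 450 = 450
  d = 4: 𝟙(4) · σ(464/4) = 1 · 210 = 210
  d = 8: 𝟙(8) · σ(464/8) = 1 · 90 = 90
  d = 16: 𝟙(16) · σ(464/16) = 1 · 30 = 30
  d = 29: 𝟙(29) · σ(464/29) = 1 · 31 = 31
  d = 58: 𝟙(58) · σ(464/58) = 1 · 15 = 15
  d = 116: 𝟙(116) · σ(464/116) = 1 · 7 = 7
  d = 232: 𝟙(232) · σ(464/232) = 1 · 3 = 3
  d = 464: 𝟙(464) · σ(464/464) = 1 · 1 = 1
Summing: (𝟙 * σ)(464) = 930 + 450 + 210 + 90 + 30 + 31 + 15 + 7 + 3 + 1 = 1767.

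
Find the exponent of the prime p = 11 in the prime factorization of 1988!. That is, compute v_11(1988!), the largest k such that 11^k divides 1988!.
v_11(1988!) = 197

Legendre's formula: v_p(n!) = Σ_{k ≥ 1} ⌊n / p^k⌋. For p = 11, n = 1988, the terms are:
  ⌊1988/11^1⌋ = ⌊1988/11⌋ = 180
  ⌊1988/11^2⌋ = ⌊1988/121⌋ = 16
  ⌊1988/11^3⌋ = ⌊1988/1331⌋ = 1
(the next term ⌊1988/11^4⌋ = 0, terminating the sum). Summing: v_11(1988!) = 180 + 16 + 1 = 197.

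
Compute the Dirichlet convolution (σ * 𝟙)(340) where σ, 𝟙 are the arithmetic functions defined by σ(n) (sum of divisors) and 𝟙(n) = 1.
(σ * 𝟙)(340) = 1463

Divisors of 340: [1, 2, 4, 5, 10, 17, 20, 34, 68, 85, 170, 340]. For each d | 340:
  d = 1: σ(1) · 𝟙(340/1) = 1 · 1 = 1
  d = 2: σ(2) · 𝟙(340/2) = 3 · 1 = 3
  d = 4: σ(4) · 𝟙(340/4) = 7 · 1 = 7
  d = 5: σ(5) · 𝟙(340/5) = 6 · 1 = 6
  d = 10: σ(10) · 𝟙(340/10) = 18 · 1 = 18
  d = 17: σ(17) · 𝟙(340/17) = 18 · 1 = 18
  d = 20: σ(20) · 𝟙(340/20) = 42 · 1 = 42
  d = 34: σ(34) · 𝟙(340/34) = 54 · 1 = 54
  d = 68: σ(68) · 𝟙(340/68) = 126 · 1 = 126
  d = 85: σ(85) · 𝟙(340/85) = 108 · 1 = 108
  d = 170: σ(170) · 𝟙(340/170) = 324 · 1 = 324
  d = 340: σ(340) · 𝟙(340/340) = 756 · 1 = 756
Summing: (σ * 𝟙)(340) = 1 + 3 + 7 + 6 + 18 + 18 + 42 + 54 + 126 + 108 + 324 + 756 = 1463.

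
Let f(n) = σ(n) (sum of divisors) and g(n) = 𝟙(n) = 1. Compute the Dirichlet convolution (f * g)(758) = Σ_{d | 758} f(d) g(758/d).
(σ * 𝟙)(758) = 1524

Divisors of 758: [1, 2, 379, 758]. For each d | 758:
  d = 1: σ(1) · 𝟙(758/1) = 1 · 1 = 1
  d = 2: σ(2) · 𝟙(758/2) = 3 · 1 = 3
  d = 379: σ(379) · 𝟙(758/379) = 380 · 1 = 380
  d = 758: σ(758) · 𝟙(758/758) = 1140 · 1 = 1140
Summing: (σ * 𝟙)(758) = 1 + 3 + 380 + 1140 = 1524.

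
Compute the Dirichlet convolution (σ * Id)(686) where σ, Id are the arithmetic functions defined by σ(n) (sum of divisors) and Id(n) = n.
(σ * Id)(686) = 7670

Divisors of 686: [1, 2, 7, 14, 49, 98, 343, 686]. For each d | 686:
  d = 1: σ(1) · Id(686/1) = 1 · 686 = 686
  d = 2: σ(2) · Id(686/2) = 3 · 343 = 1029
  d = 7: σ(7) · Id(686/7) = 8 · 98 = 784
  d = 14: σ(14) · Id(686/14) = 24 · 49 = 1176
  d = 49: σ(49) · Id(686/49) = 57 · 14 = 798
  d = 98: σ(98) · Id(686/98) = 171 · 7 = 1197
  d = 343: σ(343) · Id(686/343) = 400 · 2 = 800
  d = 686: σ(686) · Id(686/686) = 1200 · 1 = 1200
Summing: (σ * Id)(686) = 686 + 1029 + 784 + 1176 + 798 + 1197 + 800 + 1200 = 7670.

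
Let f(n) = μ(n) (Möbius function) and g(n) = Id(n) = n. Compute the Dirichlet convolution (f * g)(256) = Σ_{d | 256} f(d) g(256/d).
(μ * Id)(256) = 128

Divisors of 256: [1, 2, 4, 8, 16, 32, 64, 128, 256]. For each d | 256:
  d = 1: μ(1) · Id(256/1) = 1 · 256 = 256
  d = 2: μ(2) · Id(256/2) = -1 · 128 = -128
  d = 4: μ(4) · Id(256/4) = 0 · 64 = 0
  d = 8: μ(8) · Id(256/8) = 0 · 32 = 0
  d = 16: μ(16) · Id(256/16) = 0 · 16 = 0
  d = 32: μ(32) · Id(256/32) = 0 · 8 = 0
  d = 64: μ(64) · Id(256/64) = 0 · 4 = 0
  d = 128: μ(128) · Id(256/128) = 0 · 2 = 0
  d = 256: μ(256) · Id(256/256) = 0 · 1 = 0
Summing: (μ * Id)(256) = 256 + -128 + 0 + 0 + 0 + 0 + 0 + 0 + 0 = 128.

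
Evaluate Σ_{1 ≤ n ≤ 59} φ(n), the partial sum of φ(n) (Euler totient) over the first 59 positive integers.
Σ_{n ≤ 59} φ(n) = 1086

Compute φ(n) for each 1 ≤ n ≤ 59: φ(1) = 1, φ(2) = 1, φ(3) = 2, φ(4) = 2, φ(5) = 4, φ(6) = 2, φ(7) = 6, φ(8) = 4, φ(9) = 6, φ(10) = 4, φ(11) = 10, φ(12) = 4, φ(13) = 12, φ(14) = 6, φ(15) = 8, φ(16) = 8, φ(17) = 16, φ(18) = 6, φ(19) = 18, φ(20) = 8, φ(21) = 12, φ(22) = 10, φ(23) = 22, φ(24) = 8, φ(25) = 20, φ(26) = 12, φ(27) = 18, φ(28) = 12, φ(29) = 28, φ(30) = 8, φ(31) = 30, φ(32) = 16, φ(33) = 20, φ(34) = 16, φ(35) = 24, φ(36) = 12, φ(37) = 36, φ(38) = 18, φ(39) = 24, φ(40) = 16, φ(41) = 40, φ(42) = 12, φ(43) = 42, φ(44) = 20, φ(45) = 24, φ(46) = 22, φ(47) = 46, φ(48) = 16, φ(49) = 42, φ(50) = 20, φ(51) = 32, φ(52) = 24, φ(53) = 52, φ(54) = 18, φ(55) = 40, φ(56) = 24, φ(57) = 36, φ(58) = 28, φ(59) = 58. Summing all 59 values: 1086. (Average order: Σ_{n ≤ x} φ(n) ~ (3/π²) x². For x = 59, (3/π²)·59² ≈ 1058.10.)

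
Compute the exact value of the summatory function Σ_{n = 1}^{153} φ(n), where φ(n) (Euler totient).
Σ_{n ≤ 153} φ(n) = 7176

Compute φ(n) for each 1 ≤ n ≤ 153: φ(1) = 1, φ(2) = 1, φ(3) = 2, φ(4) = 2, φ(5) = 4, φ(6) = 2, φ(7) = 6, φ(8) = 4, φ(9) = 6, φ(10) = 4, φ(11) = 10, φ(12) = 4, φ(13) = 12, φ(14) = 6, φ(15) = 8, φ(16) = 8, φ(17) = 16, φ(18) = 6, φ(19) = 18, φ(20) = 8, φ(21) = 12, φ(22) = 10, φ(23) = 22, φ(24) = 8, φ(25) = 20, φ(26) = 12, φ(27) = 18, φ(28) = 12, φ(29) = 28, φ(30) = 8, φ(31) = 30, φ(32) = 16, φ(33) = 20, φ(34) = 16, φ(35) = 24, φ(36) = 12, φ(37) = 36, φ(38) = 18, φ(39) = 24, φ(40) = 16, φ(41) = 40, φ(42) = 12, φ(43) = 42, φ(44) = 20, φ(45) = 24, φ(46) = 22, φ(47) = 46, φ(48) = 16, φ(49) = 42, φ(50) = 20, φ(51) = 32, φ(52) = 24, φ(53) = 52, φ(54) = 18, φ(55) = 40, φ(56) = 24, φ(57) = 36, φ(58) = 28, φ(59) = 58, φ(60) = 16, φ(61) = 60, φ(62) = 30, φ(63) = 36, φ(64) = 32, φ(65) = 48, φ(66) = 20, φ(67) = 66, φ(68) = 32, φ(69) = 44, φ(70) = 24, φ(71) = 70, φ(72) = 24, φ(73) = 72, φ(74) = 36, φ(75) = 40, φ(76) = 36, φ(77) = 60, φ(78) = 24, φ(79) = 78, φ(80) = 32, φ(81) = 54, φ(82) = 40, φ(83) = 82, φ(84) = 24, φ(85) = 64, φ(86) = 42, φ(87) = 56, φ(88) = 40, φ(89) = 88, φ(90) = 24, φ(91) = 72, φ(92) = 44, φ(93) = 60, φ(94) = 46, φ(95) = 72, φ(96) = 32, φ(97) = 96, φ(98) = 42, φ(99) = 60, φ(100) = 40, φ(101) = 100, φ(102) = 32, φ(103) = 102, φ(104) = 48, φ(105) = 48, φ(106) = 52, φ(107) = 106, φ(108) = 36, φ(109) = 108, φ(110) = 40, φ(111) = 72, φ(112) = 48, φ(113) = 112, φ(114) = 36, φ(115) = 88, φ(116) = 56, φ(117) = 72, φ(118) = 58, φ(119) = 96, φ(120) = 32, φ(121) = 110, φ(122) = 60, φ(123) = 80, φ(124) = 60, φ(125) = 100, φ(126) = 36, φ(127) = 126, φ(128) = 64, φ(129) = 84, φ(130) = 48, φ(131) = 130, φ(132) = 40, φ(133) = 108, φ(134) = 66, φ(135) = 72, φ(136) = 64, φ(137) = 136, φ(138) = 44, φ(139) = 138, φ(140) = 48, φ(141) = 92, φ(142) = 70, φ(143) = 120, φ(144) = 48, φ(145) = 112, φ(146) = 72, φ(147) = 84, φ(148) = 72, φ(149) = 148, φ(150) = 40, φ(151) = 150, φ(152) = 72, φ(153) = 96. Summing all 153 values: 7176. (Average order: Σ_{n ≤ x} φ(n) ~ (3/π²) x². For x = 153, (3/π²)·153² ≈ 7115.48.)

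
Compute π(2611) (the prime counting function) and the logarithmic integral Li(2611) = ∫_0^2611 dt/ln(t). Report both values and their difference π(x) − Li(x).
π(2611) = 379;  Li(2611) ≈ 393.76;  π(x) − Li(x) ≈ -14.76.

Direct count of primes ≤ 2611 gives π(2611) = 379. Numerical evaluation of the logarithmic integral gives Li(2611) ≈ 393.76. The difference π(x) − Li(x) ≈ -14.76 is typically negative for small/moderate x (Li(x) overestimates), though Littlewood's theorem shows this sign changes infinitely often.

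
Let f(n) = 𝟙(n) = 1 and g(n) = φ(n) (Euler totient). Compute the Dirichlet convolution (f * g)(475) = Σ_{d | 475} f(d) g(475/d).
(𝟙 * φ)(475) = 475

Divisors of 475: [1, 5, 19, 25, 95, 475]. For each d | 475:
  d = 1: 𝟙(1) · φ(475/1) = 1 · 360 = 360
  d = 5: 𝟙(5) · φ(475/5) = 1 · 72 = 72
  d = 19: 𝟙(19) · φ(475/19) = 1 · 20 = 20
  d = 25: 𝟙(25) · φ(475/25) = 1 · 18 = 18
  d = 95: 𝟙(95) · φ(475/95) = 1 · 4 = 4
  d = 475: 𝟙(475) · φ(475/475) = 1 · 1 = 1
Summing: (𝟙 * φ)(475) = 360 + 72 + 20 + 18 + 4 + 1 = 475.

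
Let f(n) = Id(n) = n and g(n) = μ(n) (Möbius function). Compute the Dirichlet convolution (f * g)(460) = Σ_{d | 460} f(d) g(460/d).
(Id * μ)(460) = 176

Divisors of 460: [1, 2, 4, 5, 10, 20, 23, 46, 92, 115, 230, 460]. For each d | 460:
  d = 1: Id(1) · μ(460/1) = 1 · 0 = 0
  d = 2: Id(2) · μ(460/2) = 2 · -1 = -2
  d = 4: Id(4) · μ(460/4) = 4 · 1 = 4
  d = 5: Id(5) · μ(460/5) = 5 · 0 = 0
  d = 10: Id(10) · μ(460/10) = 10 · 1 = 10
  d = 20: Id(20) · μ(460/20) = 20 · -1 = -20
  d = 23: Id(23) · μ(460/23) = 23 · 0 = 0
  d = 46: Id(46) · μ(460/46) = 46 · 1 = 46
  d = 92: Id(92) · μ(460/92) = 92 · -1 = -92
  d = 115: Id(115) · μ(460/115) = 115 · 0 = 0
  d = 230: Id(230) · μ(460/230) = 230 · -1 = -230
  d = 460: Id(460) · μ(460/460) = 460 · 1 = 460
Summing: (Id * μ)(460) = 0 + -2 + 4 + 0 + 10 + -20 + 0 + 46 + -92 + 0 + -230 + 460 = 176.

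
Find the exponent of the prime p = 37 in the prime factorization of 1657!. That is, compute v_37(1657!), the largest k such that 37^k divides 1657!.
v_37(1657!) = 45

Legendre's formula: v_p(n!) = Σ_{k ≥ 1} ⌊n / p^k⌋. For p = 37, n = 1657, the terms are:
  ⌊1657/37^1⌋ = ⌊1657/37⌋ = 44
  ⌊1657/37^2⌋ = ⌊1657/1369⌋ = 1
(the next term ⌊1657/37^3⌋ = 0, terminating the sum). Summing: v_37(1657!) = 44 + 1 = 45.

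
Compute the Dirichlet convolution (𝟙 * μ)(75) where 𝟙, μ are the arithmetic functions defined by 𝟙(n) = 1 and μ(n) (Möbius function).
(𝟙 * μ)(75) = 0

Divisors of 75: [1, 3, 5, 15, 25, 75]. For each d | 75:
  d = 1: 𝟙(1) · μ(75/1) = 1 · 0 = 0
  d = 3: 𝟙(3) · μ(75/3) = 1 · 0 = 0
  d = 5: 𝟙(5) · μ(75/5) = 1 · 1 = 1
  d = 15: 𝟙(15) · μ(75/15) = 1 · -1 = -1
  d = 25: 𝟙(25) · μ(75/25) = 1 · -1 = -1
  d = 75: 𝟙(75) · μ(75/75) = 1 · 1 = 1
Summing: (𝟙 * μ)(75) = 0 + 0 + 1 + -1 + -1 + 1 = 0.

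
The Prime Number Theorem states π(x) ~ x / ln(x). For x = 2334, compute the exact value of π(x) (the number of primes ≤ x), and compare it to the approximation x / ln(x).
π(2334) = 345;  x/ln(x) ≈ 300.95;  relative error ≈ 12.77%.

Directly count primes up to 2334: π(2334) = 345. The PNT approximation gives 2334/ln(2334) ≈ 2334/7.75534 ≈ 300.95. Relative error (π(x) − x/ln(x)) / π(x) ≈ 12.77%; the approximation is known to undercount slightly (Li(x) is a better estimate).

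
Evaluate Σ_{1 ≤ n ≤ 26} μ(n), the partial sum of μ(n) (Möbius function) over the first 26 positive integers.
Σ_{n ≤ 26} μ(n) = -1

Compute μ(n) for each 1 ≤ n ≤ 26: μ(1) = 1, μ(2) = -1, μ(3) = -1, μ(4) = 0, μ(5) = -1, μ(6) = 1, μ(7) = -1, μ(8) = 0, μ(9) = 0, μ(10) = 1, μ(11) = -1, μ(12) = 0, μ(13) = -1, μ(14) = 1, μ(15) = 1, μ(16) = 0, μ(17) = -1, μ(18) = 0, μ(19) = -1, μ(20) = 0, μ(21) = 1, μ(22) = 1, μ(23) = -1, μ(24) = 0, μ(25) = 0, μ(26) = 1. Summing all 26 values: -1. (Mertens function M(x) = Σ_{n ≤ x} μ(n); on average M(x) should be small (PNT ⟺ M(x) = o(x)).)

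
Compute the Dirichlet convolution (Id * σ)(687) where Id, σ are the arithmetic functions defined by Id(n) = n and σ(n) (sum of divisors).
(Id * σ)(687) = 3213

Divisors of 687: [1, 3, 229, 687]. For each d | 687:
  d = 1: Id(1) · σ(687/1) = 1 · 920 = 920
  d = 3: Id(3) · σ(687/3) = 3 · 230 = 690
  d = 229: Id(229) · σ(687/229) = 229 · 4 = 916
  d = 687: Id(687) · σ(687/687) = 687 · 1 = 687
Summing: (Id * σ)(687) = 920 + 690 + 916 + 687 = 3213.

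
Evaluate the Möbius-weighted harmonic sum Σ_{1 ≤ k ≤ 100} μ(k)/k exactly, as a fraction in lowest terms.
Σ μ(k)/k = 11962644395524974654034383169459538/384261327324253070792183691221959345

Values of μ(k) for 1 ≤ k ≤ 100: μ(1) = 1, μ(2) = -1, μ(3) = -1, μ(5) = -1, μ(6) = 1, μ(7) = -1, μ(10) = 1, μ(11) = -1, μ(13) = -1, μ(14) = 1, μ(15) = 1, μ(17) = -1, μ(19) = -1, μ(21) = 1, μ(22) = 1, μ(23) = -1, μ(26) = 1, μ(29) = -1, μ(30) = -1, μ(31) = -1, μ(33) = 1, μ(34) = 1, μ(35) = 1, μ(37) = -1, μ(38) = 1, μ(39) = 1, μ(41) = -1, μ(42) = -1, μ(43) = -1, μ(46) = 1, μ(47) = -1, μ(51) = 1, μ(53) = -1, μ(55) = 1, μ(57) = 1, μ(58) = 1, μ(59) = -1, μ(61) = -1, μ(62) = 1, μ(65) = 1, μ(66) = -1, μ(67) = -1, μ(69) = 1, μ(70) = -1, μ(71) = -1, μ(73) = -1, μ(74) = 1, μ(77) = 1, μ(78) = -1, μ(79) = -1, μ(82) = 1, μ(83) = -1, μ(85) = 1, μ(86) = 1, μ(87) = 1, μ(89) = -1, μ(91) = 1, μ(93) = 1, μ(94) = 1, μ(95) = 1, μ(97) = -1, with μ = 0 on non-squarefree integers. Summing μ(k)/k for k where μ(k) ≠ 0 gives 11962644395524974654034383169459538/384261327324253070792183691221959345 ≈ 0.0311. (PNT ⟺ this sum → 0 as n → ∞.)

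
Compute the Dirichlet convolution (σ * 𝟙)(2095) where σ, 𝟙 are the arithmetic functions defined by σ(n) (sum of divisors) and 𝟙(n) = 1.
(σ * 𝟙)(2095) = 2947

Divisors of 2095: [1, 5, 419, 2095]. For each d | 2095:
  d = 1: σ(1) · 𝟙(2095/1) = 1 · 1 = 1
  d = 5: σ(5) · 𝟙(2095/5) = 6 · 1 = 6
  d = 419: σ(419) · 𝟙(2095/419) = 420 · 1 = 420
  d = 2095: σ(2095) · 𝟙(2095/2095) = 2520 · 1 = 2520
Summing: (σ * 𝟙)(2095) = 1 + 6 + 420 + 2520 = 2947.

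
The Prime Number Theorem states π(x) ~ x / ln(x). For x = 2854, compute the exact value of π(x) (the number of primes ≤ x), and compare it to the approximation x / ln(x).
π(2854) = 414;  x/ln(x) ≈ 358.70;  relative error ≈ 13.36%.

Directly count primes up to 2854: π(2854) = 414. The PNT approximation gives 2854/ln(2854) ≈ 2854/7.95648 ≈ 358.70. Relative error (π(x) − x/ln(x)) / π(x) ≈ 13.36%; the approximation is known to undercount slightly (Li(x) is a better estimate).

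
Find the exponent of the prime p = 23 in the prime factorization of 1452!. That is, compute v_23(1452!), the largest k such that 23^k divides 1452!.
v_23(1452!) = 65

Legendre's formula: v_p(n!) = Σ_{k ≥ 1} ⌊n / p^k⌋. For p = 23, n = 1452, the terms are:
  ⌊1452/23^1⌋ = ⌊1452/23⌋ = 63
  ⌊1452/23^2⌋ = ⌊1452/529⌋ = 2
(the next term ⌊1452/23^3⌋ = 0, terminating the sum). Summing: v_23(1452!) = 63 + 2 = 65.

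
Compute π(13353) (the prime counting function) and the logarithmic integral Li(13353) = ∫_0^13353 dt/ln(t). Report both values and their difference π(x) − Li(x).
π(13353) = 1585;  Li(13353) ≈ 1604.32;  π(x) − Li(x) ≈ -19.32.

Direct count of primes ≤ 13353 gives π(13353) = 1585. Numerical evaluation of the logarithmic integral gives Li(13353) ≈ 1604.32. The difference π(x) − Li(x) ≈ -19.32 is typically negative for small/moderate x (Li(x) overestimates), though Littlewood's theorem shows this sign changes infinitely often.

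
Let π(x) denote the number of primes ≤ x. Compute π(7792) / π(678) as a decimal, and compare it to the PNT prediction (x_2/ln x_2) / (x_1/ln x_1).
π(7792)/π(678) = 986/123 ≈ 8.0163;  PNT prediction ≈ 8.3610.

π(678) = 123 and π(7792) = 986, so π(7792)/π(678) ≈ 8.0163. The PNT-predicted ratio is (7792/ln(7792)) / (678/ln(678)) ≈ 8.3610. The two agree to within a few percent, as expected.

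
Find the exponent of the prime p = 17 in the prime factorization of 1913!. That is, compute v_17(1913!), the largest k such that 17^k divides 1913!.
v_17(1913!) = 118

Legendre's formula: v_p(n!) = Σ_{k ≥ 1} ⌊n / p^k⌋. For p = 17, n = 1913, the terms are:
  ⌊1913/17^1⌋ = ⌊1913/17⌋ = 112
  ⌊1913/17^2⌋ = ⌊1913/289⌋ = 6
(the next term ⌊1913/17^3⌋ = 0, terminating the sum). Summing: v_17(1913!) = 112 + 6 = 118.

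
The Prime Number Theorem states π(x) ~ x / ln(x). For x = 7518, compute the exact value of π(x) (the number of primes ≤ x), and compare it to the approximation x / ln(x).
π(7518) = 952;  x/ln(x) ≈ 842.35;  relative error ≈ 11.52%.

Directly count primes up to 7518: π(7518) = 952. The PNT approximation gives 7518/ln(7518) ≈ 7518/8.92506 ≈ 842.35. Relative error (π(x) − x/ln(x)) / π(x) ≈ 11.52%; the approximation is known to undercount slightly (Li(x) is a better estimate).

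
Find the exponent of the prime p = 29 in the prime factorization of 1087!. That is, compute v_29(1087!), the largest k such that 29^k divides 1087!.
v_29(1087!) = 38

Legendre's formula: v_p(n!) = Σ_{k ≥ 1} ⌊n / p^k⌋. For p = 29, n = 1087, the terms are:
  ⌊1087/29^1⌋ = ⌊1087/29⌋ = 37
  ⌊1087/29^2⌋ = ⌊1087/841⌋ = 1
(the next term ⌊1087/29^3⌋ = 0, terminating the sum). Summing: v_29(1087!) = 37 + 1 = 38.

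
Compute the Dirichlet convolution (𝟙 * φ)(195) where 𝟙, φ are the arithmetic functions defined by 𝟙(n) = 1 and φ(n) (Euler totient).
(𝟙 * φ)(195) = 195

Divisors of 195: [1, 3, 5, 13, 15, 39, 65, 195]. For each d | 195:
  d = 1: 𝟙(1) · φ(195/1) = 1 · 96 = 96
  d = 3: 𝟙(3) · φ(195/3) = 1 · 48 = 48
  d = 5: 𝟙(5) · φ(195/5) = 1 · 24 = 24
  d = 13: 𝟙(13) · φ(195/13) = 1 · 8 = 8
  d = 15: 𝟙(15) · φ(195/15) = 1 · 12 = 12
  d = 39: 𝟙(39) · φ(195/39) = 1 · 4 = 4
  d = 65: 𝟙(65) · φ(195/65) = 1 · 2 = 2
  d = 195: 𝟙(195) · φ(195/195) = 1 · 1 = 1
Summing: (𝟙 * φ)(195) = 96 + 48 + 24 + 8 + 12 + 4 + 2 + 1 = 195.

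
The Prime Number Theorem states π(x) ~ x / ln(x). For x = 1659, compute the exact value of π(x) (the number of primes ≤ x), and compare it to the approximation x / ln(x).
π(1659) = 260;  x/ln(x) ≈ 223.77;  relative error ≈ 13.94%.

Directly count primes up to 1659: π(1659) = 260. The PNT approximation gives 1659/ln(1659) ≈ 1659/7.41397 ≈ 223.77. Relative error (π(x) − x/ln(x)) / π(x) ≈ 13.94%; the approximation is known to undercount slightly (Li(x) is a better estimate).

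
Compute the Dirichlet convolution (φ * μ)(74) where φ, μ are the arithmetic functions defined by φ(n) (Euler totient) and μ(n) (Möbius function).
(φ * μ)(74) = 0

Divisors of 74: [1, 2, 37, 74]. For each d | 74:
  d = 1: φ(1) · μ(74/1) = 1 · 1 = 1
  d = 2: φ(2) · μ(74/2) = 1 · -1 = -1
  d = 37: φ(37) · μ(74/37) = 36 · -1 = -36
  d = 74: φ(74) · μ(74/74) = 36 · 1 = 36
Summing: (φ * μ)(74) = 1 + -1 + -36 + 36 = 0.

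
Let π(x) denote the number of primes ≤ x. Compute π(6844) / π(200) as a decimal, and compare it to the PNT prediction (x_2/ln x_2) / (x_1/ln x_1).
π(6844)/π(200) = 881/46 ≈ 19.1522;  PNT prediction ≈ 20.5306.

π(200) = 46 and π(6844) = 881, so π(6844)/π(200) ≈ 19.1522. The PNT-predicted ratio is (6844/ln(6844)) / (200/ln(200)) ≈ 20.5306. The two agree to within a few percent, as expected.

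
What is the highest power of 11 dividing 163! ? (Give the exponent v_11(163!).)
v_11(163!) = 15

Legendre's formula: v_p(n!) = Σ_{k ≥ 1} ⌊n / p^k⌋. For p = 11, n = 163, the terms are:
  ⌊163/11^1⌋ = ⌊163/11⌋ = 14
  ⌊163/11^2⌋ = ⌊163/121⌋ = 1
(the next term ⌊163/11^3⌋ = 0, terminating the sum). Summing: v_11(163!) = 14 + 1 = 15.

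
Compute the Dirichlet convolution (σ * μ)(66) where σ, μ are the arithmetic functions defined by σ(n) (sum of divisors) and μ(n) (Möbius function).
(σ * μ)(66) = 66

Divisors of 66: [1, 2, 3, 6, 11, 22, 33, 66]. For each d | 66:
  d = 1: σ(1) · μ(66/1) = 1 · -1 = -1
  d = 2: σ(2) · μ(66/2) = 3 · 1 = 3
  d = 3: σ(3) · μ(66/3) = 4 · 1 = 4
  d = 6: σ(6) · μ(66/6) = 12 · -1 = -12
  d = 11: σ(11) · μ(66/11) = 12 · 1 = 12
  d = 22: σ(22) · μ(66/22) = 36 · -1 = -36
  d = 33: σ(33) · μ(66/33) = 48 · -1 = -48
  d = 66: σ(66) · μ(66/66) = 144 · 1 = 144
Summing: (σ * μ)(66) = -1 + 3 + 4 + -12 + 12 + -36 + -48 + 144 = 66.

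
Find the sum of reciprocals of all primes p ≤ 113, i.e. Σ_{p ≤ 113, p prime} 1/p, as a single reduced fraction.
Σ 1/p = 58472171373748331322981543916880425472323867753/31610054640417607788145206291543662493274686990

π(113) = 30, so the primes ≤ 113 are [2, 3, 5, 7, 11, 13, 17, 19, 23, 29, 31, 37, 41, 43, 47, 53, 59, 61, 67, 71, 73, 79, 83, 89, 97, 101, 103, 107, 109, 113]. Summing 1/p over these primes: 58472171373748331322981543916880425472323867753/31610054640417607788145206291543662493274686990 ≈ 1.8498. Mertens estimate ln ln(113) + 0.2615 ≈ 1.8149.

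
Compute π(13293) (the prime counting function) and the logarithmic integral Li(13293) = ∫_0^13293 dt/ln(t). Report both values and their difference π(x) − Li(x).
π(13293) = 1578;  Li(13293) ≈ 1598.00;  π(x) − Li(x) ≈ -20.00.

Direct count of primes ≤ 13293 gives π(13293) = 1578. Numerical evaluation of the logarithmic integral gives Li(13293) ≈ 1598.00. The difference π(x) − Li(x) ≈ -20.00 is typically negative for small/moderate x (Li(x) overestimates), though Littlewood's theorem shows this sign changes infinitely often.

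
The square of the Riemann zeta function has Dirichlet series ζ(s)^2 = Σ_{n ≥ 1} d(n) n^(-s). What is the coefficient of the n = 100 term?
d(100) = 9

ζ(s)^2 = (Σ 1/m^s)(Σ 1/k^s). The coefficient of 1/n^s in the product is the number of ordered pairs (m, k) with mk = n, which equals d(n). For n = 100, divisors are [1, 2, 4, 5, 10, 20, 25, 50, 100], so d(100) = 9.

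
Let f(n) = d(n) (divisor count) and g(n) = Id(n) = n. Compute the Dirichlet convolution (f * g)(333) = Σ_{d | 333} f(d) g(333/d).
(d * Id)(333) = 702

Divisors of 333: [1, 3, 9, 37, 111, 333]. For each d | 333:
  d = 1: d(1) · Id(333/1) = 1 · 333 = 333
  d = 3: d(3) · Id(333/3) = 2 · 111 = 222
  d = 9: d(9) · Id(333/9) = 3 · 37 = 111
  d = 37: d(37) · Id(333/37) = 2 · 9 = 18
  d = 111: d(111) · Id(333/111) = 4 · 3 = 12
  d = 333: d(333) · Id(333/333) = 6 · 1 = 6
Summing: (d * Id)(333) = 333 + 222 + 111 + 18 + 12 + 6 = 702.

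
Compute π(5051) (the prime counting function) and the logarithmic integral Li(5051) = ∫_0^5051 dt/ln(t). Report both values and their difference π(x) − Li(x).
π(5051) = 676;  Li(5051) ≈ 690.27;  π(x) − Li(x) ≈ -14.27.

Direct count of primes ≤ 5051 gives π(5051) = 676. Numerical evaluation of the logarithmic integral gives Li(5051) ≈ 690.27. The difference π(x) − Li(x) ≈ -14.27 is typically negative for small/moderate x (Li(x) overestimates), though Littlewood's theorem shows this sign changes infinitely often.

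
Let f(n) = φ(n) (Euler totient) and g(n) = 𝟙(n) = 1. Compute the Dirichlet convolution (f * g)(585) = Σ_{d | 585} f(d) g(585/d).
(φ * 𝟙)(585) = 585

Divisors of 585: [1, 3, 5, 9, 13, 15, 39, 45, 65, 117, 195, 585]. For each d | 585:
  d = 1: φ(1) · 𝟙(585/1) = 1 · 1 = 1
  d = 3: φ(3) · 𝟙(585/3) = 2 · 1 = 2
  d = 5: φ(5) · 𝟙(585/5) = 4 · 1 = 4
  d = 9: φ(9) · 𝟙(585/9) = 6 · 1 = 6
  d = 13: φ(13) · 𝟙(585/13) = 12 · 1 = 12
  d = 15: φ(15) · 𝟙(585/15) = 8 · 1 = 8
  d = 39: φ(39) · 𝟙(585/39) = 24 · 1 = 24
  d = 45: φ(45) · 𝟙(585/45) = 24 · 1 = 24
  d = 65: φ(65) · 𝟙(585/65) = 48 · 1 = 48
  d = 117: φ(117) · 𝟙(585/117) = 72 · 1 = 72
  d = 195: φ(195) · 𝟙(585/195) = 96 · 1 = 96
  d = 585: φ(585) · 𝟙(585/585) = 288 · 1 = 288
Summing: (φ * 𝟙)(585) = 1 + 2 + 4 + 6 + 12 + 8 + 24 + 24 + 48 + 72 + 96 + 288 = 585.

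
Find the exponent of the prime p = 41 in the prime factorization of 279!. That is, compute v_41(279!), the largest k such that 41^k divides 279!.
v_41(279!) = 6

Legendre's formula: v_p(n!) = Σ_{k ≥ 1} ⌊n / p^k⌋. For p = 41, n = 279, the terms are:
  ⌊279/41^1⌋ = ⌊279/41⌋ = 6
(the next term ⌊279/41^2⌋ = 0, terminating the sum). Summing: v_41(279!) = 6 = 6.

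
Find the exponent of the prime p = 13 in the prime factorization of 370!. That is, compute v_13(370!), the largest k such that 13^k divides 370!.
v_13(370!) = 30

Legendre's formula: v_p(n!) = Σ_{k ≥ 1} ⌊n / p^k⌋. For p = 13, n = 370, the terms are:
  ⌊370/13^1⌋ = ⌊370/13⌋ = 28
  ⌊370/13^2⌋ = ⌊370/169⌋ = 2
(the next term ⌊370/13^3⌋ = 0, terminating the sum). Summing: v_13(370!) = 28 + 2 = 30.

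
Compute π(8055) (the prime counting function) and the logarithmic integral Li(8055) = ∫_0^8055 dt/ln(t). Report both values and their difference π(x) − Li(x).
π(8055) = 1012;  Li(8055) ≈ 1032.53;  π(x) − Li(x) ≈ -20.53.

Direct count of primes ≤ 8055 gives π(8055) = 1012. Numerical evaluation of the logarithmic integral gives Li(8055) ≈ 1032.53. The difference π(x) − Li(x) ≈ -20.53 is typically negative for small/moderate x (Li(x) overestimates), though Littlewood's theorem shows this sign changes infinitely often.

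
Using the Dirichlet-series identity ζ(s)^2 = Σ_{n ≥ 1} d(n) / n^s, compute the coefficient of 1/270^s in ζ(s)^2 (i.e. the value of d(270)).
d(270) = 16

ζ(s)^2 = (Σ 1/m^s)(Σ 1/k^s). The coefficient of 1/n^s in the product is the number of ordered pairs (m, k) with mk = n, which equals d(n). For n = 270, divisors are [1, 2, 3, 5, 6, 9, 10, 15, 18, 27, 30, 45, 54, 90, 135, 270], so d(270) = 16.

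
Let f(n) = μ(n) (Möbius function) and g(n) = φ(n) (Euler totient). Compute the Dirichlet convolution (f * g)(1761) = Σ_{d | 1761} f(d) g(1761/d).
(μ * φ)(1761) = 585

Divisors of 1761: [1, 3, 587, 1761]. For each d | 1761:
  d = 1: μ(1) · φ(1761/1) = 1 · 1172 = 1172
  d = 3: μ(3) · φ(1761/3) = -1 · 586 = -586
  d = 587: μ(587) · φ(1761/587) = -1 · 2 = -2
  d = 1761: μ(1761) · φ(1761/1761) = 1 · 1 = 1
Summing: (μ * φ)(1761) = 1172 + -586 + -2 + 1 = 585.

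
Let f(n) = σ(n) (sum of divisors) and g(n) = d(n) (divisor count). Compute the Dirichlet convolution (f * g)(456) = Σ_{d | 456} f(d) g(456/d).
(σ * d)(456) = 5544

Divisors of 456: [1, 2, 3, 4, 6, 8, 12, 19, 24, 38, 57, 76, 114, 152, 228, 456]. For each d | 456:
  d = 1: σ(1) · d(456/1) = 1 · 16 = 16
  d = 2: σ(2) · d(456/2) = 3 · 12 = 36
  d = 3: σ(3) · d(456/3) = 4 · 8 = 32
  d = 4: σ(4) · d(456/4) = 7 · 8 = 56
  d = 6: σ(6) · d(456/6) = 12 · 6 = 72
  d = 8: σ(8) · d(456/8) = 15 · 4 = 60
  d = 12: σ(12) · d(456/12) = 28 · 4 = 112
  d = 19: σ(19) · d(456/19) = 20 · 8 = 160
  d = 24: σ(24) · d(456/24) = 60 · 2 = 120
  d = 38: σ(38) · d(456/38) = 60 · 6 = 360
  d = 57: σ(57) · d(456/57) = 80 · 4 = 320
  d = 76: σ(76) · d(456/76) = 140 · 4 = 560
  d = 114: σ(114) · d(456/114) = 240 · 3 = 720
  d = 152: σ(152) · d(456/152) = 300 · 2 = 600
  d = 228: σ(228) · d(456/228) = 560 · 2 = 1120
  d = 456: σ(456) · d(456/456) = 1200 · 1 = 1200
Summing: (σ * d)(456) = 16 + 36 + 32 + 56 + 72 + 60 + 112 + 160 + 120 + 360 + 320 + 560 + 720 + 600 + 1120 + 1200 = 5544.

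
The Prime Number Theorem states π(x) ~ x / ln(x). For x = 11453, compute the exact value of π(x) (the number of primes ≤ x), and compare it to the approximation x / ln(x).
π(11453) = 1381;  x/ln(x) ≈ 1225.44;  relative error ≈ 11.26%.

Directly count primes up to 11453: π(11453) = 1381. The PNT approximation gives 11453/ln(11453) ≈ 11453/9.34601 ≈ 1225.44. Relative error (π(x) − x/ln(x)) / π(x) ≈ 11.26%; the approximation is known to undercount slightly (Li(x) is a better estimate).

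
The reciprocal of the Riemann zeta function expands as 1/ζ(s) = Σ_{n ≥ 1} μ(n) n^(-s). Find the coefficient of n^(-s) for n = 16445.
μ(16445) = 1

Factor n = 16445 = 5 · 11 · 13 · 23. μ(n) = 0 if any exponent ≥ 2 (not squarefree); otherwise μ(n) = (−1)^{ω(n)} where ω(n) is the number of distinct prime factors. Applying: μ(16445) = 1.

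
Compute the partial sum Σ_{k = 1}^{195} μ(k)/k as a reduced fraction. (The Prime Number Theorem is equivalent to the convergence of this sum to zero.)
Σ μ(k)/k = -43277238338814707352435871087729404219364080007991120795068950289487278357/2094340804123062964635950016266159511607730554966537454865305011530672742866

Values of μ(k) for 1 ≤ k ≤ 195: μ(1) = 1, μ(2) = -1, μ(3) = -1, μ(5) = -1, μ(6) = 1, μ(7) = -1, μ(10) = 1, μ(11) = -1, μ(13) = -1, μ(14) = 1, μ(15) = 1, μ(17) = -1, μ(19) = -1, μ(21) = 1, μ(22) = 1, μ(23) = -1, μ(26) = 1, μ(29) = -1, μ(30) = -1, μ(31) = -1, μ(33) = 1, μ(34) = 1, μ(35) = 1, μ(37) = -1, μ(38) = 1, μ(39) = 1, μ(41) = -1, μ(42) = -1, μ(43) = -1, μ(46) = 1, μ(47) = -1, μ(51) = 1, μ(53) = -1, μ(55) = 1, μ(57) = 1, μ(58) = 1, μ(59) = -1, μ(61) = -1, μ(62) = 1, μ(65) = 1, μ(66) = -1, μ(67) = -1, μ(69) = 1, μ(70) = -1, μ(71) = -1, μ(73) = -1, μ(74) = 1, μ(77) = 1, μ(78) = -1, μ(79) = -1, μ(82) = 1, μ(83) = -1, μ(85) = 1, μ(86) = 1, μ(87) = 1, μ(89) = -1, μ(91) = 1, μ(93) = 1, μ(94) = 1, μ(95) = 1, μ(97) = -1, μ(101) = -1, μ(102) = -1, μ(103) = -1, μ(105) = -1, μ(106) = 1, μ(107) = -1, μ(109) = -1, μ(110) = -1, μ(111) = 1, μ(113) = -1, μ(114) = -1, μ(115) = 1, μ(118) = 1, μ(119) = 1, μ(122) = 1, μ(123) = 1, μ(127) = -1, μ(129) = 1, μ(130) = -1, μ(131) = -1, μ(133) = 1, μ(134) = 1, μ(137) = -1, μ(138) = -1, μ(139) = -1, μ(141) = 1, μ(142) = 1, μ(143) = 1, μ(145) = 1, μ(146) = 1, μ(149) = -1, μ(151) = -1, μ(154) = -1, μ(155) = 1, μ(157) = -1, μ(158) = 1, μ(159) = 1, μ(161) = 1, μ(163) = -1, μ(165) = -1, μ(166) = 1, μ(167) = -1, μ(170) = -1, μ(173) = -1, μ(174) = -1, μ(177) = 1, μ(178) = 1, μ(179) = -1, μ(181) = -1, μ(182) = -1, μ(183) = 1, μ(185) = 1, μ(186) = -1, μ(187) = 1, μ(190) = -1, μ(191) = -1, μ(193) = -1, μ(194) = 1, μ(195) = -1, with μ = 0 on non-squarefree integers. Summing μ(k)/k for k where μ(k) ≠ 0 gives -43277238338814707352435871087729404219364080007991120795068950289487278357/2094340804123062964635950016266159511607730554966537454865305011530672742866 ≈ -0.0207. (PNT ⟺ this sum → 0 as n → ∞.)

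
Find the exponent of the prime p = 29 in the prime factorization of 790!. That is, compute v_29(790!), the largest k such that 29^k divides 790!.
v_29(790!) = 27

Legendre's formula: v_p(n!) = Σ_{k ≥ 1} ⌊n / p^k⌋. For p = 29, n = 790, the terms are:
  ⌊790/29^1⌋ = ⌊790/29⌋ = 27
(the next term ⌊790/29^2⌋ = 0, terminating the sum). Summing: v_29(790!) = 27 = 27.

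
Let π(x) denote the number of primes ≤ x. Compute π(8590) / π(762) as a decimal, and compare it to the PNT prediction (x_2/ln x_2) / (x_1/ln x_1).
π(8590)/π(762) = 1069/135 ≈ 7.9185;  PNT prediction ≈ 8.2583.

π(762) = 135 and π(8590) = 1069, so π(8590)/π(762) ≈ 7.9185. The PNT-predicted ratio is (8590/ln(8590)) / (762/ln(762)) ≈ 8.2583. The two agree to within a few percent, as expected.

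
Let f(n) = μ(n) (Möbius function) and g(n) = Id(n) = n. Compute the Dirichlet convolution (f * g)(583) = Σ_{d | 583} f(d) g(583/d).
(μ * Id)(583) = 520

Divisors of 583: [1, 11, 53, 583]. For each d | 583:
  d = 1: μ(1) · Id(583/1) = 1 · 583 = 583
  d = 11: μ(11) · Id(583/11) = -1 · 53 = -53
  d = 53: μ(53) · Id(583/53) = -1 · 11 = -11
  d = 583: μ(583) · Id(583/583) = 1 · 1 = 1
Summing: (μ * Id)(583) = 583 + -53 + -11 + 1 = 520.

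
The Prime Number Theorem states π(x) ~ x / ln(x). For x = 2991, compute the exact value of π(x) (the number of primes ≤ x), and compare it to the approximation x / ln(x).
π(2991) = 429;  x/ln(x) ≈ 373.72;  relative error ≈ 12.89%.

Directly count primes up to 2991: π(2991) = 429. The PNT approximation gives 2991/ln(2991) ≈ 2991/8.00336 ≈ 373.72. Relative error (π(x) − x/ln(x)) / π(x) ≈ 12.89%; the approximation is known to undercount slightly (Li(x) is a better estimate).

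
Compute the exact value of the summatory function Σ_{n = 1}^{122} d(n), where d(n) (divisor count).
Σ_{n ≤ 122} d(n) = 609

Compute d(n) for each 1 ≤ n ≤ 122: d(1) = 1, d(2) = 2, d(3) = 2, d(4) = 3, d(5) = 2, d(6) = 4, d(7) = 2, d(8) = 4, d(9) = 3, d(10) = 4, d(11) = 2, d(12) = 6, d(13) = 2, d(14) = 4, d(15) = 4, d(16) = 5, d(17) = 2, d(18) = 6, d(19) = 2, d(20) = 6, d(21) = 4, d(22) = 4, d(23) = 2, d(24) = 8, d(25) = 3, d(26) = 4, d(27) = 4, d(28) = 6, d(29) = 2, d(30) = 8, d(31) = 2, d(32) = 6, d(33) = 4, d(34) = 4, d(35) = 4, d(36) = 9, d(37) = 2, d(38) = 4, d(39) = 4, d(40) = 8, d(41) = 2, d(42) = 8, d(43) = 2, d(44) = 6, d(45) = 6, d(46) = 4, d(47) = 2, d(48) = 10, d(49) = 3, d(50) = 6, d(51) = 4, d(52) = 6, d(53) = 2, d(54) = 8, d(55) = 4, d(56) = 8, d(57) = 4, d(58) = 4, d(59) = 2, d(60) = 12, d(61) = 2, d(62) = 4, d(63) = 6, d(64) = 7, d(65) = 4, d(66) = 8, d(67) = 2, d(68) = 6, d(69) = 4, d(70) = 8, d(71) = 2, d(72) = 12, d(73) = 2, d(74) = 4, d(75) = 6, d(76) = 6, d(77) = 4, d(78) = 8, d(79) = 2, d(80) = 10, d(81) = 5, d(82) = 4, d(83) = 2, d(84) = 12, d(85) = 4, d(86) = 4, d(87) = 4, d(88) = 8, d(89) = 2, d(90) = 12, d(91) = 4, d(92) = 6, d(93) = 4, d(94) = 4, d(95) = 4, d(96) = 12, d(97) = 2, d(98) = 6, d(99) = 6, d(100) = 9, d(101) = 2, d(102) = 8, d(103) = 2, d(104) = 8, d(105) = 8, d(106) = 4, d(107) = 2, d(108) = 12, d(109) = 2, d(110) = 8, d(111) = 4, d(112) = 10, d(113) = 2, d(114) = 8, d(115) = 4, d(116) = 6, d(117) = 6, d(118) = 4, d(119) = 4, d(120) = 16, d(121) = 3, d(122) = 4. Summing all 122 values: 609. (Dirichlet's divisor formula: Σ_{n ≤ x} d(n) = x ln(x) + (2γ − 1) x + O(√x). For x = 122, the asymptotic estimate is ≈ 604.93.)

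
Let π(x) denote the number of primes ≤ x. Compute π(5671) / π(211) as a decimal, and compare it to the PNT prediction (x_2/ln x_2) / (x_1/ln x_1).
π(5671)/π(211) = 747/47 ≈ 15.8936;  PNT prediction ≈ 16.6422.

π(211) = 47 and π(5671) = 747, so π(5671)/π(211) ≈ 15.8936. The PNT-predicted ratio is (5671/ln(5671)) / (211/ln(211)) ≈ 16.6422. The two agree to within a few percent, as expected.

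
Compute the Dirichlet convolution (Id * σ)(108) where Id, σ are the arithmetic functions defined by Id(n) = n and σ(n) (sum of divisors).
(Id * σ)(108) = 2414

Divisors of 108: [1, 2, 3, 4, 6, 9, 12, 18, 27, 36, 54, 108]. For each d | 108:
  d = 1: Id(1) · σ(108/1) = 1 · 280 = 280
  d = 2: Id(2) · σ(108/2) = 2 · 120 = 240
  d = 3: Id(3) · σ(108/3) = 3 · 91 = 273
  d = 4: Id(4) · σ(108/4) = 4 · 40 = 160
  d = 6: Id(6) · σ(108/6) = 6 · 39 = 234
  d = 9: Id(9) · σ(108/9) = 9 · 28 = 252
  d = 12: Id(12) · σ(108/12) = 12 · 13 = 156
  d = 18: Id(18) · σ(108/18) = 18 · 12 = 216
  d = 27: Id(27) · σ(108/27) = 27 · 7 = 189
  d = 36: Id(36) · σ(108/36) = 36 · 4 = 144
  d = 54: Id(54) · σ(108/54) = 54 · 3 = 162
  d = 108: Id(108) · σ(108/108) = 108 · 1 = 108
Summing: (Id * σ)(108) = 280 + 240 + 273 + 160 + 234 + 252 + 156 + 216 + 189 + 144 + 162 + 108 = 2414.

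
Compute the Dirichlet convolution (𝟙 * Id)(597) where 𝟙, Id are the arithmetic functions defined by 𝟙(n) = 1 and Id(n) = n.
(𝟙 * Id)(597) = 800

Divisors of 597: [1, 3, 199, 597]. For each d | 597:
  d = 1: 𝟙(1) · Id(597/1) = 1 · 597 = 597
  d = 3: 𝟙(3) · Id(597/3) = 1 · 199 = 199
  d = 199: 𝟙(199) · Id(597/199) = 1 · 3 = 3
  d = 597: 𝟙(597) · Id(597/597) = 1 · 1 = 1
Summing: (𝟙 * Id)(597) = 597 + 199 + 3 + 1 = 800.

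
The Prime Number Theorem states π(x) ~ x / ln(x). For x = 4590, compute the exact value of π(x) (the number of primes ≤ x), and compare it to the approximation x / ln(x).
π(4590) = 620;  x/ln(x) ≈ 544.38;  relative error ≈ 12.20%.

Directly count primes up to 4590: π(4590) = 620. The PNT approximation gives 4590/ln(4590) ≈ 4590/8.43164 ≈ 544.38. Relative error (π(x) − x/ln(x)) / π(x) ≈ 12.20%; the approximation is known to undercount slightly (Li(x) is a better estimate).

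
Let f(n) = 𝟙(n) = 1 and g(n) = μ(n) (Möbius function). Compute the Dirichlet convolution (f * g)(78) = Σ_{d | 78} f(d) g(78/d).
(𝟙 * μ)(78) = 0

Divisors of 78: [1, 2, 3, 6, 13, 26, 39, 78]. For each d | 78:
  d = 1: 𝟙(1) · μ(78/1) = 1 · -1 = -1
  d = 2: 𝟙(2) · μ(78/2) = 1 · 1 = 1
  d = 3: 𝟙(3) · μ(78/3) = 1 · 1 = 1
  d = 6: 𝟙(6) · μ(78/6) = 1 · -1 = -1
  d = 13: 𝟙(13) · μ(78/13) = 1 · 1 = 1
  d = 26: 𝟙(26) · μ(78/26) = 1 · -1 = -1
  d = 39: 𝟙(39) · μ(78/39) = 1 · -1 = -1
  d = 78: 𝟙(78) · μ(78/78) = 1 · 1 = 1
Summing: (𝟙 * μ)(78) = -1 + 1 + 1 + -1 + 1 + -1 + -1 + 1 = 0.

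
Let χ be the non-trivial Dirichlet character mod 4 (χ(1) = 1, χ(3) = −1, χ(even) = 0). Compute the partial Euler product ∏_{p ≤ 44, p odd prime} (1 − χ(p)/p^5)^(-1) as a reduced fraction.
∏ = 32740559305695385712389870979185370874149053476477367448414215/32866839245274949258617282425703153368289421339680491851218944

The odd primes p ≤ 44 are [3, 5, 7, 11, 13, 17, 19, 23, 29, 31, 37, 41, 43]. For each, χ(p) = 1 if p ≡ 1 mod 4, χ(p) = −1 if p ≡ 3 mod 4. Taking (1 − χ(p)/p^5)^(-1) = p^5/(p^5 − χ(p)): (1 − (-1)/3^5)^(-1) · (1 − (1)/5^5)^(-1) · (1 − (-1)/7^5)^(-1) · (1 − (-1)/11^5)^(-1) · (1 − (1)/13^5)^(-1) · (1 − (1)/17^5)^(-1) · (1 − (-1)/19^5)^(-1) · (1 − (-1)/23^5)^(-1) · (1 − (1)/29^5)^(-1) · (1 − (-1)/31^5)^(-1) · (1 − (1)/37^5)^(-1) · (1 − (1)/41^5)^(-1) · (1 − (-1)/43^5)^(-1) = 32740559305695385712389870979185370874149053476477367448414215/32866839245274949258617282425703153368289421339680491851218944.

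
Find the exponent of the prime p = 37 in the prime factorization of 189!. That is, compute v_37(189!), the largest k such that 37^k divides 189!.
v_37(189!) = 5

Legendre's formula: v_p(n!) = Σ_{k ≥ 1} ⌊n / p^k⌋. For p = 37, n = 189, the terms are:
  ⌊189/37^1⌋ = ⌊189/37⌋ = 5
(the next term ⌊189/37^2⌋ = 0, terminating the sum). Summing: v_37(189!) = 5 = 5.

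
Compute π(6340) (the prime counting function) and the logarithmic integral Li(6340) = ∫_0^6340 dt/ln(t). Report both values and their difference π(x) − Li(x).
π(6340) = 825;  Li(6340) ≈ 839.37;  π(x) − Li(x) ≈ -14.37.

Direct count of primes ≤ 6340 gives π(6340) = 825. Numerical evaluation of the logarithmic integral gives Li(6340) ≈ 839.37. The difference π(x) − Li(x) ≈ -14.37 is typically negative for small/moderate x (Li(x) overestimates), though Littlewood's theorem shows this sign changes infinitely often.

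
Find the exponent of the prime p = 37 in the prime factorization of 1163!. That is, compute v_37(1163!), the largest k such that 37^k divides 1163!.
v_37(1163!) = 31

Legendre's formula: v_p(n!) = Σ_{k ≥ 1} ⌊n / p^k⌋. For p = 37, n = 1163, the terms are:
  ⌊1163/37^1⌋ = ⌊1163/37⌋ = 31
(the next term ⌊1163/37^2⌋ = 0, terminating the sum). Summing: v_37(1163!) = 31 = 31.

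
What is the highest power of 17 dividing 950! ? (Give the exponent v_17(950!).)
v_17(950!) = 58

Legendre's formula: v_p(n!) = Σ_{k ≥ 1} ⌊n / p^k⌋. For p = 17, n = 950, the terms are:
  ⌊950/17^1⌋ = ⌊950/17⌋ = 55
  ⌊950/17^2⌋ = ⌊950/289⌋ = 3
(the next term ⌊950/17^3⌋ = 0, terminating the sum). Summing: v_17(950!) = 55 + 3 = 58.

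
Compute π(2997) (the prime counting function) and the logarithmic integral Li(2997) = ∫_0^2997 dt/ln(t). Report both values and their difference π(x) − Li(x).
π(2997) = 429;  Li(2997) ≈ 442.38;  π(x) − Li(x) ≈ -13.38.

Direct count of primes ≤ 2997 gives π(2997) = 429. Numerical evaluation of the logarithmic integral gives Li(2997) ≈ 442.38. The difference π(x) − Li(x) ≈ -13.38 is typically negative for small/moderate x (Li(x) overestimates), though Littlewood's theorem shows this sign changes infinitely often.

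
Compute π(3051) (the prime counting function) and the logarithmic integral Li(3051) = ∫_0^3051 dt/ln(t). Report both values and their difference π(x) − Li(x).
π(3051) = 437;  Li(3051) ≈ 449.12;  π(x) − Li(x) ≈ -12.12.

Direct count of primes ≤ 3051 gives π(3051) = 437. Numerical evaluation of the logarithmic integral gives Li(3051) ≈ 449.12. The difference π(x) − Li(x) ≈ -12.12 is typically negative for small/moderate x (Li(x) overestimates), though Littlewood's theorem shows this sign changes infinitely often.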